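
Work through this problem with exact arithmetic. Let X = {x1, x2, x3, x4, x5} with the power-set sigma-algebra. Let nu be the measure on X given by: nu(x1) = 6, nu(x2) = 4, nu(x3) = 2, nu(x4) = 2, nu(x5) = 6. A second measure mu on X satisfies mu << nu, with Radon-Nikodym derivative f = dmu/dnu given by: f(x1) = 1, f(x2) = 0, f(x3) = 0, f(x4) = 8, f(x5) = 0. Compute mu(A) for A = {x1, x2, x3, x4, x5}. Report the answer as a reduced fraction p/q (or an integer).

By the defining property of the Radon-Nikodym derivative, for every measurable set A,
  mu(A) = integral_A f dnu.
Since nu is a discrete measure concentrated on the atoms of X, the integral over A reduces to the sum
  mu(A) = sum_{x in A} f(x) * nu({x}).
Computing each term:
  x1: f(x1) * nu(x1) = 1 * 6 = 6.
  x2: f(x2) * nu(x2) = 0 * 4 = 0.
  x3: f(x3) * nu(x3) = 0 * 2 = 0.
  x4: f(x4) * nu(x4) = 8 * 2 = 16.
  x5: f(x5) * nu(x5) = 0 * 6 = 0.
Summing: mu(A) = 6 + 0 + 0 + 16 + 0 = 22.

22


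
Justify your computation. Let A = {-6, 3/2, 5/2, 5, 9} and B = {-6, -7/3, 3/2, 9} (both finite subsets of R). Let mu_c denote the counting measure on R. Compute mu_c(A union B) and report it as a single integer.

Counting measure on a finite set equals cardinality. By inclusion-exclusion, |A union B| = |A| + |B| - |A cap B|.
|A| = 5, |B| = 4, |A cap B| = 3.
So mu_c(A union B) = 5 + 4 - 3 = 6.

6


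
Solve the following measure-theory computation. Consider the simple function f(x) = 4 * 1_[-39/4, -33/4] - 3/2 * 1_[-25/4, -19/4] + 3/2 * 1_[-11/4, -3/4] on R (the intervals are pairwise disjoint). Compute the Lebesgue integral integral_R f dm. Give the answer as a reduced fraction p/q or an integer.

For a simple function f = sum_i c_i * 1_{A_i} with disjoint A_i,
  integral f dm = sum_i c_i * m(A_i).
Lengths of the A_i:
  m(A_1) = -33/4 - (-39/4) = 3/2.
  m(A_2) = -19/4 - (-25/4) = 3/2.
  m(A_3) = -3/4 - (-11/4) = 2.
Contributions c_i * m(A_i):
  (4) * (3/2) = 6.
  (-3/2) * (3/2) = -9/4.
  (3/2) * (2) = 3.
Total: 6 - 9/4 + 3 = 27/4.

27/4


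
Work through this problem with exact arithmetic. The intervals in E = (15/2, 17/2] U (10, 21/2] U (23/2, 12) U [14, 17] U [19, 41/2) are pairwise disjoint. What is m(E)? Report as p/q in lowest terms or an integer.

For pairwise disjoint intervals, m(union_i I_i) = sum_i m(I_i),
and m is invariant under swapping open/closed endpoints (single points have measure 0).
So m(E) = sum_i (b_i - a_i).
  I_1 has length 17/2 - 15/2 = 1.
  I_2 has length 21/2 - 10 = 1/2.
  I_3 has length 12 - 23/2 = 1/2.
  I_4 has length 17 - 14 = 3.
  I_5 has length 41/2 - 19 = 3/2.
Summing:
  m(E) = 1 + 1/2 + 1/2 + 3 + 3/2 = 13/2.

13/2


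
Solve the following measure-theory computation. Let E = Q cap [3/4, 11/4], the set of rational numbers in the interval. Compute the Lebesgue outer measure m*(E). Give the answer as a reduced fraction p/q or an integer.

The set Q cap [3/4, 11/4] is countable (a subset of the countable set Q). Lebesgue outer measure of any countable set is 0: each singleton {q} has m*({q}) = 0, and by countable subadditivity m*(union_k {q_k}) <= sum_k m*({q_k}) = sum_k 0 = 0. The reverse inequality m*(E) >= 0 is automatic. So m*(Q cap [3/4, 11/4]) = 0.

0


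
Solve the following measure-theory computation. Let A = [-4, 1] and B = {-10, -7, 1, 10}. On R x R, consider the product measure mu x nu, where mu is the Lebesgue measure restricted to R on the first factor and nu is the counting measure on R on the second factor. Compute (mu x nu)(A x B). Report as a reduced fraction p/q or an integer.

For a measurable rectangle A x B, the product measure satisfies
  (mu x nu)(A x B) = mu(A) * nu(B).
  mu(A) = 5.
  nu(B) = 4.
  (mu x nu)(A x B) = 5 * 4 = 20.

20


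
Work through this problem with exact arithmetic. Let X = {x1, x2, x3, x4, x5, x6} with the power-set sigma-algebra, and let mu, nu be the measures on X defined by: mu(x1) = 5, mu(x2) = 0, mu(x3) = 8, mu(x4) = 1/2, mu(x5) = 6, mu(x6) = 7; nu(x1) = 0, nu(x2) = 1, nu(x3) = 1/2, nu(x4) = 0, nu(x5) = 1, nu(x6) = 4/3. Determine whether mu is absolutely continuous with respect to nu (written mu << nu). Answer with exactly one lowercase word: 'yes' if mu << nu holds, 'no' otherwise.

mu << nu means: every nu-null measurable set is also mu-null; equivalently, for every atom x, if nu({x}) = 0 then mu({x}) = 0.
Checking each atom:
  x1: nu = 0, mu = 5 > 0 -> violates mu << nu.
  x2: nu = 1 > 0 -> no constraint.
  x3: nu = 1/2 > 0 -> no constraint.
  x4: nu = 0, mu = 1/2 > 0 -> violates mu << nu.
  x5: nu = 1 > 0 -> no constraint.
  x6: nu = 4/3 > 0 -> no constraint.
The atom(s) x1, x4 violate the condition (nu = 0 but mu > 0). Therefore mu is NOT absolutely continuous w.r.t. nu.

no


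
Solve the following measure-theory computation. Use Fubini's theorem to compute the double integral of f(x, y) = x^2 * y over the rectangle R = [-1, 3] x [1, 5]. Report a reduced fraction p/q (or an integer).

f(x, y) is a tensor product of a function of x and a function of y, and both factors are bounded continuous (hence Lebesgue integrable) on the rectangle, so Fubini's theorem applies:
  integral_R f d(m x m) = (integral_a1^b1 x^2 dx) * (integral_a2^b2 y dy).
Inner integral in x: integral_{-1}^{3} x^2 dx = (3^3 - (-1)^3)/3
  = 28/3.
Inner integral in y: integral_{1}^{5} y dy = (5^2 - 1^2)/2
  = 12.
Product: (28/3) * (12) = 112.

112


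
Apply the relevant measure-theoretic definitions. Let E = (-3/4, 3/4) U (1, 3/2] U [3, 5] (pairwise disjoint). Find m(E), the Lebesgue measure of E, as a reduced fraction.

For pairwise disjoint intervals, m(union_i I_i) = sum_i m(I_i),
and m is invariant under swapping open/closed endpoints (single points have measure 0).
So m(E) = sum_i (b_i - a_i).
  I_1 has length 3/4 - (-3/4) = 3/2.
  I_2 has length 3/2 - 1 = 1/2.
  I_3 has length 5 - 3 = 2.
Summing:
  m(E) = 3/2 + 1/2 + 2 = 4.

4


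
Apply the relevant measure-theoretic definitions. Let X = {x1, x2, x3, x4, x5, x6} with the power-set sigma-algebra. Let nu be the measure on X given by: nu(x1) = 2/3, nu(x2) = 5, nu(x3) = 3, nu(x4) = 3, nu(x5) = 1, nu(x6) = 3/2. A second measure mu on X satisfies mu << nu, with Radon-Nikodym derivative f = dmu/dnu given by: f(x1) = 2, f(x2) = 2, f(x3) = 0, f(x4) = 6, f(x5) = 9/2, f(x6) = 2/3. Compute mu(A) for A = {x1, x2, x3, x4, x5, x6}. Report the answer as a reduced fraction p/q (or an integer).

By the defining property of the Radon-Nikodym derivative, for every measurable set A,
  mu(A) = integral_A f dnu.
Since nu is a discrete measure concentrated on the atoms of X, the integral over A reduces to the sum
  mu(A) = sum_{x in A} f(x) * nu({x}).
Computing each term:
  x1: f(x1) * nu(x1) = 2 * 2/3 = 4/3.
  x2: f(x2) * nu(x2) = 2 * 5 = 10.
  x3: f(x3) * nu(x3) = 0 * 3 = 0.
  x4: f(x4) * nu(x4) = 6 * 3 = 18.
  x5: f(x5) * nu(x5) = 9/2 * 1 = 9/2.
  x6: f(x6) * nu(x6) = 2/3 * 3/2 = 1.
Summing: mu(A) = 4/3 + 10 + 0 + 18 + 9/2 + 1 = 209/6.

209/6


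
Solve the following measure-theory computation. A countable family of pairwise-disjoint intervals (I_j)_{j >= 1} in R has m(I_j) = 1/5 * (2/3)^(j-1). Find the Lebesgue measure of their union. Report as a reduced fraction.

By countable additivity of the Lebesgue measure on pairwise disjoint measurable sets,
  m(union_{j >= 1} I_j) = sum_{j >= 1} m(I_j) = sum_{j >= 1} a * r^(j-1),
  with a = 1/5 and r = 2/3.
Since 0 < r = 2/3 < 1, the geometric series converges:
  sum_{j >= 1} a * r^(j-1) = a / (1 - r).
  = 1/5 / (1 - 2/3)
  = 1/5 / (1/3)
  = 3/5.

3/5


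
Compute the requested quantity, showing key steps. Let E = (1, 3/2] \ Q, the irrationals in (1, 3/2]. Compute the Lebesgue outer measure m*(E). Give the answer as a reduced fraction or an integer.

The interval I = (1, 3/2] has m(I) = 3/2 - 1 = 1/2 (endpoints are measure-zero, so open/closed/half-open agree). Write I = (I cap Q) u (I \ Q). The rationals in I are countable, so m*(I cap Q) = 0 (cover each rational by intervals whose total length is arbitrarily small). By countable subadditivity m*(I) <= m*(I cap Q) + m*(I \ Q), hence m*(I \ Q) >= m(I) = 1/2. The reverse inequality m*(I \ Q) <= m*(I) = 1/2 is trivial since (I \ Q) is a subset of I. Therefore m*(I \ Q) = 1/2.

1/2


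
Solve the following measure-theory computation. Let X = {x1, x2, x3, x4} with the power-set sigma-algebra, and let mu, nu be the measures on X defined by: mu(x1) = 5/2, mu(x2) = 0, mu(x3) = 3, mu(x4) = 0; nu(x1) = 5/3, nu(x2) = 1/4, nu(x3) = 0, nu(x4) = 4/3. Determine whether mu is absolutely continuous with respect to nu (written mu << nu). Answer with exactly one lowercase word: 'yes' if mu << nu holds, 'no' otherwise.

mu << nu means: every nu-null measurable set is also mu-null; equivalently, for every atom x, if nu({x}) = 0 then mu({x}) = 0.
Checking each atom:
  x1: nu = 5/3 > 0 -> no constraint.
  x2: nu = 1/4 > 0 -> no constraint.
  x3: nu = 0, mu = 3 > 0 -> violates mu << nu.
  x4: nu = 4/3 > 0 -> no constraint.
The atom(s) x3 violate the condition (nu = 0 but mu > 0). Therefore mu is NOT absolutely continuous w.r.t. nu.

no


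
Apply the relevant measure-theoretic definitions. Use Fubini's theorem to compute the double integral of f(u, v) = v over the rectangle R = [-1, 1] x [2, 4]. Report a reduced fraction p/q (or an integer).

f(u, v) is a tensor product of a function of u and a function of v, and both factors are bounded continuous (hence Lebesgue integrable) on the rectangle, so Fubini's theorem applies:
  integral_R f d(m x m) = (integral_a1^b1 1 du) * (integral_a2^b2 v dv).
Inner integral in u: integral_{-1}^{1} 1 du = (1^1 - (-1)^1)/1
  = 2.
Inner integral in v: integral_{2}^{4} v dv = (4^2 - 2^2)/2
  = 6.
Product: (2) * (6) = 12.

12


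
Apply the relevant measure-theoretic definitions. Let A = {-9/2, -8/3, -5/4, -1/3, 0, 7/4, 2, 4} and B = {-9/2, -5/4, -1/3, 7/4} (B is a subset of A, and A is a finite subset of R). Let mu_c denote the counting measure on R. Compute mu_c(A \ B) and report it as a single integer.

Counting measure assigns mu_c(E) = |E| (number of elements) when E is finite. For B subset A, A \ B is the set of elements of A not in B, so |A \ B| = |A| - |B|.
|A| = 8, |B| = 4, so mu_c(A \ B) = 8 - 4 = 4.

4


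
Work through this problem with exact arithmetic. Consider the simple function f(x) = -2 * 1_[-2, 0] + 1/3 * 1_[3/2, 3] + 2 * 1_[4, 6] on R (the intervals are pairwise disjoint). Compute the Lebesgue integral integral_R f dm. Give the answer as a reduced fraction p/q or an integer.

For a simple function f = sum_i c_i * 1_{A_i} with disjoint A_i,
  integral f dm = sum_i c_i * m(A_i).
Lengths of the A_i:
  m(A_1) = 0 - (-2) = 2.
  m(A_2) = 3 - 3/2 = 3/2.
  m(A_3) = 6 - 4 = 2.
Contributions c_i * m(A_i):
  (-2) * (2) = -4.
  (1/3) * (3/2) = 1/2.
  (2) * (2) = 4.
Total: -4 + 1/2 + 4 = 1/2.

1/2


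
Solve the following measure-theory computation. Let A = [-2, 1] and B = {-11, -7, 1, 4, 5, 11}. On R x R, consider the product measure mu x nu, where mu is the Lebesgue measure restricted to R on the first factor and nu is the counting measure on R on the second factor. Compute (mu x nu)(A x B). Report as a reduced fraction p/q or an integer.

For a measurable rectangle A x B, the product measure satisfies
  (mu x nu)(A x B) = mu(A) * nu(B).
  mu(A) = 3.
  nu(B) = 6.
  (mu x nu)(A x B) = 3 * 6 = 18.

18


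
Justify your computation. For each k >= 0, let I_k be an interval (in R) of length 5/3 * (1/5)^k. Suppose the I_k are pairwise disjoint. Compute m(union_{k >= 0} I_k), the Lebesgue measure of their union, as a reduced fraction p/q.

By countable additivity of the Lebesgue measure on pairwise disjoint measurable sets,
  m(union_{k >= 0} I_k) = sum_{k >= 0} m(I_k) = sum_{k >= 0} a * r^k,
  with a = 5/3 and r = 1/5.
Since 0 < r = 1/5 < 1, the geometric series converges:
  sum_{k >= 0} a * r^k = a / (1 - r).
  = 5/3 / (1 - 1/5)
  = 5/3 / (4/5)
  = 25/12.

25/12


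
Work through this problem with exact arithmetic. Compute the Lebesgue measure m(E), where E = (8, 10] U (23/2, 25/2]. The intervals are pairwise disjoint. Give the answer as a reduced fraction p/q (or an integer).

For pairwise disjoint intervals, m(union_i I_i) = sum_i m(I_i),
and m is invariant under swapping open/closed endpoints (single points have measure 0).
So m(E) = sum_i (b_i - a_i).
  I_1 has length 10 - 8 = 2.
  I_2 has length 25/2 - 23/2 = 1.
Summing:
  m(E) = 2 + 1 = 3.

3


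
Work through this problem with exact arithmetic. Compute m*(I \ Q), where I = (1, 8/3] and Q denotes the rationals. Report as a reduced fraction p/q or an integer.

The interval I = (1, 8/3] has m(I) = 8/3 - 1 = 5/3 (endpoints are measure-zero, so open/closed/half-open agree). Write I = (I cap Q) u (I \ Q). The rationals in I are countable, so m*(I cap Q) = 0 (cover each rational by intervals whose total length is arbitrarily small). By countable subadditivity m*(I) <= m*(I cap Q) + m*(I \ Q), hence m*(I \ Q) >= m(I) = 5/3. The reverse inequality m*(I \ Q) <= m*(I) = 5/3 is trivial since (I \ Q) is a subset of I. Therefore m*(I \ Q) = 5/3.

5/3


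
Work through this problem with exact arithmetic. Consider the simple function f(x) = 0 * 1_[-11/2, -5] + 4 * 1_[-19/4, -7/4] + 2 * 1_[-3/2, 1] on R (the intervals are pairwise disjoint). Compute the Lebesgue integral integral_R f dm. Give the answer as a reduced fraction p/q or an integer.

For a simple function f = sum_i c_i * 1_{A_i} with disjoint A_i,
  integral f dm = sum_i c_i * m(A_i).
Lengths of the A_i:
  m(A_1) = -5 - (-11/2) = 1/2.
  m(A_2) = -7/4 - (-19/4) = 3.
  m(A_3) = 1 - (-3/2) = 5/2.
Contributions c_i * m(A_i):
  (0) * (1/2) = 0.
  (4) * (3) = 12.
  (2) * (5/2) = 5.
Total: 0 + 12 + 5 = 17.

17


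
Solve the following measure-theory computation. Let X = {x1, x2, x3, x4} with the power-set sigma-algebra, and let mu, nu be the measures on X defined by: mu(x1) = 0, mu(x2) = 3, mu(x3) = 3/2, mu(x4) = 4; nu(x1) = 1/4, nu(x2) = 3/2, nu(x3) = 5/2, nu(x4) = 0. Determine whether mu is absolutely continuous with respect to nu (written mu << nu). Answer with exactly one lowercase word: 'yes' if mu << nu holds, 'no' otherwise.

mu << nu means: every nu-null measurable set is also mu-null; equivalently, for every atom x, if nu({x}) = 0 then mu({x}) = 0.
Checking each atom:
  x1: nu = 1/4 > 0 -> no constraint.
  x2: nu = 3/2 > 0 -> no constraint.
  x3: nu = 5/2 > 0 -> no constraint.
  x4: nu = 0, mu = 4 > 0 -> violates mu << nu.
The atom(s) x4 violate the condition (nu = 0 but mu > 0). Therefore mu is NOT absolutely continuous w.r.t. nu.

no


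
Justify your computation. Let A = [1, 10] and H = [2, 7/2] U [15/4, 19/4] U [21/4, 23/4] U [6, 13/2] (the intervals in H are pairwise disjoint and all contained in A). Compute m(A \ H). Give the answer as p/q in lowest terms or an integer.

The ambient interval has length m(A) = 10 - 1 = 9.
Since the holes are disjoint and sit inside A, by finite additivity
  m(H) = sum_i (b_i - a_i), and m(A \ H) = m(A) - m(H).
Computing the hole measures:
  m(H_1) = 7/2 - 2 = 3/2.
  m(H_2) = 19/4 - 15/4 = 1.
  m(H_3) = 23/4 - 21/4 = 1/2.
  m(H_4) = 13/2 - 6 = 1/2.
Summed: m(H) = 3/2 + 1 + 1/2 + 1/2 = 7/2.
So m(A \ H) = 9 - 7/2 = 11/2.

11/2


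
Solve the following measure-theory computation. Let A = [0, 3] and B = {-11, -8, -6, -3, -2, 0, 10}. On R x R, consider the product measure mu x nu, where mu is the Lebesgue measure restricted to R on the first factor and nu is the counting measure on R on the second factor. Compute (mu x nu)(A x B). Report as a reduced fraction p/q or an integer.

For a measurable rectangle A x B, the product measure satisfies
  (mu x nu)(A x B) = mu(A) * nu(B).
  mu(A) = 3.
  nu(B) = 7.
  (mu x nu)(A x B) = 3 * 7 = 21.

21


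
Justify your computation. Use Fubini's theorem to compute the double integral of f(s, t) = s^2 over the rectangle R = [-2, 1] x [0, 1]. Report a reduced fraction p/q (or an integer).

f(s, t) is a tensor product of a function of s and a function of t, and both factors are bounded continuous (hence Lebesgue integrable) on the rectangle, so Fubini's theorem applies:
  integral_R f d(m x m) = (integral_a1^b1 s^2 ds) * (integral_a2^b2 1 dt).
Inner integral in s: integral_{-2}^{1} s^2 ds = (1^3 - (-2)^3)/3
  = 3.
Inner integral in t: integral_{0}^{1} 1 dt = (1^1 - 0^1)/1
  = 1.
Product: (3) * (1) = 3.

3


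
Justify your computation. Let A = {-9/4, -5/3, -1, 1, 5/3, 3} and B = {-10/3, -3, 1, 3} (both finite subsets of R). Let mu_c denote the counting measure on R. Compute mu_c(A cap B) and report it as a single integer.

Counting measure on a finite set equals cardinality. mu_c(A cap B) = |A cap B| (elements appearing in both).
Enumerating the elements of A that also lie in B gives 2 element(s).
So mu_c(A cap B) = 2.

2


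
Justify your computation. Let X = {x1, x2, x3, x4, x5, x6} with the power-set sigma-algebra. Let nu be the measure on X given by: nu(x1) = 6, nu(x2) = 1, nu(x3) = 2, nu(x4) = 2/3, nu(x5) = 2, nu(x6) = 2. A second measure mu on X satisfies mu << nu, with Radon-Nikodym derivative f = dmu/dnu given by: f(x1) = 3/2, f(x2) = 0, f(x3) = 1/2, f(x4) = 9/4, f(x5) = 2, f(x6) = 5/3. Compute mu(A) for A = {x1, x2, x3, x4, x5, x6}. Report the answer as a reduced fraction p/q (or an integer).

By the defining property of the Radon-Nikodym derivative, for every measurable set A,
  mu(A) = integral_A f dnu.
Since nu is a discrete measure concentrated on the atoms of X, the integral over A reduces to the sum
  mu(A) = sum_{x in A} f(x) * nu({x}).
Computing each term:
  x1: f(x1) * nu(x1) = 3/2 * 6 = 9.
  x2: f(x2) * nu(x2) = 0 * 1 = 0.
  x3: f(x3) * nu(x3) = 1/2 * 2 = 1.
  x4: f(x4) * nu(x4) = 9/4 * 2/3 = 3/2.
  x5: f(x5) * nu(x5) = 2 * 2 = 4.
  x6: f(x6) * nu(x6) = 5/3 * 2 = 10/3.
Summing: mu(A) = 9 + 0 + 1 + 3/2 + 4 + 10/3 = 113/6.

113/6


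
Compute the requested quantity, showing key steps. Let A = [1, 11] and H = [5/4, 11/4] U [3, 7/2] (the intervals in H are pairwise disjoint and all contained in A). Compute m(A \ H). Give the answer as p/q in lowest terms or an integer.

The ambient interval has length m(A) = 11 - 1 = 10.
Since the holes are disjoint and sit inside A, by finite additivity
  m(H) = sum_i (b_i - a_i), and m(A \ H) = m(A) - m(H).
Computing the hole measures:
  m(H_1) = 11/4 - 5/4 = 3/2.
  m(H_2) = 7/2 - 3 = 1/2.
Summed: m(H) = 3/2 + 1/2 = 2.
So m(A \ H) = 10 - 2 = 8.

8


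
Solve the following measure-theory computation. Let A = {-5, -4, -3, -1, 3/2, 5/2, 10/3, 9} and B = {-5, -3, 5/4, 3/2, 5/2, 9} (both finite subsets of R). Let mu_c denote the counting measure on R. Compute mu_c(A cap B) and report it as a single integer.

Counting measure on a finite set equals cardinality. mu_c(A cap B) = |A cap B| (elements appearing in both).
Enumerating the elements of A that also lie in B gives 5 element(s).
So mu_c(A cap B) = 5.

5


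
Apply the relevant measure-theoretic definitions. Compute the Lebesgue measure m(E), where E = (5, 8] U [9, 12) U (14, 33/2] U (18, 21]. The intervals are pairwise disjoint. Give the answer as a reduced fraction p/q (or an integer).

For pairwise disjoint intervals, m(union_i I_i) = sum_i m(I_i),
and m is invariant under swapping open/closed endpoints (single points have measure 0).
So m(E) = sum_i (b_i - a_i).
  I_1 has length 8 - 5 = 3.
  I_2 has length 12 - 9 = 3.
  I_3 has length 33/2 - 14 = 5/2.
  I_4 has length 21 - 18 = 3.
Summing:
  m(E) = 3 + 3 + 5/2 + 3 = 23/2.

23/2


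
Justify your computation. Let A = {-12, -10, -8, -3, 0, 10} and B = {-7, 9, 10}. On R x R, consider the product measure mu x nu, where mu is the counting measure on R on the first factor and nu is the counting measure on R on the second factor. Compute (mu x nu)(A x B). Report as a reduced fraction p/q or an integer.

For a measurable rectangle A x B, the product measure satisfies
  (mu x nu)(A x B) = mu(A) * nu(B).
  mu(A) = 6.
  nu(B) = 3.
  (mu x nu)(A x B) = 6 * 3 = 18.

18


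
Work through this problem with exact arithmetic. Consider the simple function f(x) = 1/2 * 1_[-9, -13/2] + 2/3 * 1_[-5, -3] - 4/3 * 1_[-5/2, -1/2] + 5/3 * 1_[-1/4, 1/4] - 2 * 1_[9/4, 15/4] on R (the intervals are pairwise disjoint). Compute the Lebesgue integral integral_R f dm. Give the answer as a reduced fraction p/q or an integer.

For a simple function f = sum_i c_i * 1_{A_i} with disjoint A_i,
  integral f dm = sum_i c_i * m(A_i).
Lengths of the A_i:
  m(A_1) = -13/2 - (-9) = 5/2.
  m(A_2) = -3 - (-5) = 2.
  m(A_3) = -1/2 - (-5/2) = 2.
  m(A_4) = 1/4 - (-1/4) = 1/2.
  m(A_5) = 15/4 - 9/4 = 3/2.
Contributions c_i * m(A_i):
  (1/2) * (5/2) = 5/4.
  (2/3) * (2) = 4/3.
  (-4/3) * (2) = -8/3.
  (5/3) * (1/2) = 5/6.
  (-2) * (3/2) = -3.
Total: 5/4 + 4/3 - 8/3 + 5/6 - 3 = -9/4.

-9/4


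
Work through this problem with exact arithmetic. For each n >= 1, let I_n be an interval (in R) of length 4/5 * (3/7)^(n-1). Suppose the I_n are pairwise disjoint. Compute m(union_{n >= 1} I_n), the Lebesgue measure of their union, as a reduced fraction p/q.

By countable additivity of the Lebesgue measure on pairwise disjoint measurable sets,
  m(union_{n >= 1} I_n) = sum_{n >= 1} m(I_n) = sum_{n >= 1} a * r^(n-1),
  with a = 4/5 and r = 3/7.
Since 0 < r = 3/7 < 1, the geometric series converges:
  sum_{n >= 1} a * r^(n-1) = a / (1 - r).
  = 4/5 / (1 - 3/7)
  = 4/5 / (4/7)
  = 7/5.

7/5


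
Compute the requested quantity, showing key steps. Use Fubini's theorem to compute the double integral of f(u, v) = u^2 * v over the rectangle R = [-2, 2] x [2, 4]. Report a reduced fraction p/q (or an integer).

f(u, v) is a tensor product of a function of u and a function of v, and both factors are bounded continuous (hence Lebesgue integrable) on the rectangle, so Fubini's theorem applies:
  integral_R f d(m x m) = (integral_a1^b1 u^2 du) * (integral_a2^b2 v dv).
Inner integral in u: integral_{-2}^{2} u^2 du = (2^3 - (-2)^3)/3
  = 16/3.
Inner integral in v: integral_{2}^{4} v dv = (4^2 - 2^2)/2
  = 6.
Product: (16/3) * (6) = 32.

32


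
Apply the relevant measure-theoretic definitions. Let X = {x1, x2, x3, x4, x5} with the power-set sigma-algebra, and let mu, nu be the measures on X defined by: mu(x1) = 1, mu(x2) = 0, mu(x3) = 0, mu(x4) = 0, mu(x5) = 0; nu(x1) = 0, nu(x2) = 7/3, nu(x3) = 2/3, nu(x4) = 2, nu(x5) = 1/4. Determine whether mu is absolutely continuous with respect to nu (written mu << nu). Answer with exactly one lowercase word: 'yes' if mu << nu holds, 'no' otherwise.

mu << nu means: every nu-null measurable set is also mu-null; equivalently, for every atom x, if nu({x}) = 0 then mu({x}) = 0.
Checking each atom:
  x1: nu = 0, mu = 1 > 0 -> violates mu << nu.
  x2: nu = 7/3 > 0 -> no constraint.
  x3: nu = 2/3 > 0 -> no constraint.
  x4: nu = 2 > 0 -> no constraint.
  x5: nu = 1/4 > 0 -> no constraint.
The atom(s) x1 violate the condition (nu = 0 but mu > 0). Therefore mu is NOT absolutely continuous w.r.t. nu.

no


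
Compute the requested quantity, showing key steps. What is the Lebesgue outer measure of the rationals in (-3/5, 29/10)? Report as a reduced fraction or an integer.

Q cap (-3/5, 29/10) is countable; list its elements as q_1, q_2, ... . Fix eps > 0 and cover the k-th point by an interval of length eps * 2^(-k). The cover has total length eps * sum_{k>=1} 2^(-k) = eps, so by definition of outer measure m*(Q cap (-3/5, 29/10)) <= eps. Since eps was arbitrary and m* >= 0, the outer measure is 0.

0


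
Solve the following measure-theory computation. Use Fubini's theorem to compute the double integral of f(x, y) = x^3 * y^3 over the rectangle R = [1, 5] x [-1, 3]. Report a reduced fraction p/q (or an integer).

f(x, y) is a tensor product of a function of x and a function of y, and both factors are bounded continuous (hence Lebesgue integrable) on the rectangle, so Fubini's theorem applies:
  integral_R f d(m x m) = (integral_a1^b1 x^3 dx) * (integral_a2^b2 y^3 dy).
Inner integral in x: integral_{1}^{5} x^3 dx = (5^4 - 1^4)/4
  = 156.
Inner integral in y: integral_{-1}^{3} y^3 dy = (3^4 - (-1)^4)/4
  = 20.
Product: (156) * (20) = 3120.

3120


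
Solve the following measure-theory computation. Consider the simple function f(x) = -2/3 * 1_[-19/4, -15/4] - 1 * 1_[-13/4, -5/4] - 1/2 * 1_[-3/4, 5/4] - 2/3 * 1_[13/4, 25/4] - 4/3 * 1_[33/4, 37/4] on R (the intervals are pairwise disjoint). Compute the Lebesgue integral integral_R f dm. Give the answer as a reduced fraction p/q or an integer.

For a simple function f = sum_i c_i * 1_{A_i} with disjoint A_i,
  integral f dm = sum_i c_i * m(A_i).
Lengths of the A_i:
  m(A_1) = -15/4 - (-19/4) = 1.
  m(A_2) = -5/4 - (-13/4) = 2.
  m(A_3) = 5/4 - (-3/4) = 2.
  m(A_4) = 25/4 - 13/4 = 3.
  m(A_5) = 37/4 - 33/4 = 1.
Contributions c_i * m(A_i):
  (-2/3) * (1) = -2/3.
  (-1) * (2) = -2.
  (-1/2) * (2) = -1.
  (-2/3) * (3) = -2.
  (-4/3) * (1) = -4/3.
Total: -2/3 - 2 - 1 - 2 - 4/3 = -7.

-7


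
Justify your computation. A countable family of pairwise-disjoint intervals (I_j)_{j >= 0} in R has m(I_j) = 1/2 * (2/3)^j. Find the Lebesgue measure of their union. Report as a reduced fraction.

By countable additivity of the Lebesgue measure on pairwise disjoint measurable sets,
  m(union_{j >= 0} I_j) = sum_{j >= 0} m(I_j) = sum_{j >= 0} a * r^j,
  with a = 1/2 and r = 2/3.
Since 0 < r = 2/3 < 1, the geometric series converges:
  sum_{j >= 0} a * r^j = a / (1 - r).
  = 1/2 / (1 - 2/3)
  = 1/2 / (1/3)
  = 3/2.

3/2


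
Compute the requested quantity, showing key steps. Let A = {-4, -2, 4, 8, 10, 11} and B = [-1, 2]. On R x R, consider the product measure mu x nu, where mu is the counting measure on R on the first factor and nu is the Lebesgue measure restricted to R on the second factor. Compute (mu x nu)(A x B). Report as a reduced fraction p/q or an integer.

For a measurable rectangle A x B, the product measure satisfies
  (mu x nu)(A x B) = mu(A) * nu(B).
  mu(A) = 6.
  nu(B) = 3.
  (mu x nu)(A x B) = 6 * 3 = 18.

18


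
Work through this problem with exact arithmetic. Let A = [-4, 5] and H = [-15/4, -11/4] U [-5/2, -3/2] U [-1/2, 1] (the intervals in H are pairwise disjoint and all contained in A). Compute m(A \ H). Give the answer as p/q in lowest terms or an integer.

The ambient interval has length m(A) = 5 - (-4) = 9.
Since the holes are disjoint and sit inside A, by finite additivity
  m(H) = sum_i (b_i - a_i), and m(A \ H) = m(A) - m(H).
Computing the hole measures:
  m(H_1) = -11/4 - (-15/4) = 1.
  m(H_2) = -3/2 - (-5/2) = 1.
  m(H_3) = 1 - (-1/2) = 3/2.
Summed: m(H) = 1 + 1 + 3/2 = 7/2.
So m(A \ H) = 9 - 7/2 = 11/2.

11/2


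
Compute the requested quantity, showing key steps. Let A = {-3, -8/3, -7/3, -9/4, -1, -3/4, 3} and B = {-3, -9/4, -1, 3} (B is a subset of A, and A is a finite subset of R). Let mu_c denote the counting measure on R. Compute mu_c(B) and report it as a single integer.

Counting measure assigns mu_c(E) = |E| (number of elements) when E is finite.
B has 4 element(s), so mu_c(B) = 4.

4


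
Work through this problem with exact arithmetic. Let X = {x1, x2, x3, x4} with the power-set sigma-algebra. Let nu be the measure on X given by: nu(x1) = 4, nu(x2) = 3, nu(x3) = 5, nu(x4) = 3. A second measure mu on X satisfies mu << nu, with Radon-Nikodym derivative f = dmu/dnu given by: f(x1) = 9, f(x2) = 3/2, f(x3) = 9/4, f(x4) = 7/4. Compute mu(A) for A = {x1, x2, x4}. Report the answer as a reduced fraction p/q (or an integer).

By the defining property of the Radon-Nikodym derivative, for every measurable set A,
  mu(A) = integral_A f dnu.
Since nu is a discrete measure concentrated on the atoms of X, the integral over A reduces to the sum
  mu(A) = sum_{x in A} f(x) * nu({x}).
Computing each term:
  x1: f(x1) * nu(x1) = 9 * 4 = 36.
  x2: f(x2) * nu(x2) = 3/2 * 3 = 9/2.
  x4: f(x4) * nu(x4) = 7/4 * 3 = 21/4.
Summing: mu(A) = 36 + 9/2 + 21/4 = 183/4.

183/4


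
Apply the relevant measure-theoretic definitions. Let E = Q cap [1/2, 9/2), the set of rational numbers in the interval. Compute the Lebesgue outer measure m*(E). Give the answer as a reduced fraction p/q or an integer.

E = Q cap [1/2, 9/2) is a subset of Q, which is countable. Enumerate Q = {q_1, q_2, ...}; for any eps > 0, cover q_k by the open interval (q_k - eps/2^(k+1), q_k + eps/2^(k+1)), of length eps/2^k. The total cover length is sum_{k>=1} eps/2^k = eps. Hence m*(E) <= m*(Q) <= eps for every eps > 0, and since outer measure is non-negative, m*(E) = 0.

0


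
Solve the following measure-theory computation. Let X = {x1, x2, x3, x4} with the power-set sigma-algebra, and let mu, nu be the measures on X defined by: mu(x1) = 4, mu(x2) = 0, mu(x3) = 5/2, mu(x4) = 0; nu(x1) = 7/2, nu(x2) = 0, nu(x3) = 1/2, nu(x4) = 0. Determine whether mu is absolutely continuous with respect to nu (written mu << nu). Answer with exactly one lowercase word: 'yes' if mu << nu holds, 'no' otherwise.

mu << nu means: every nu-null measurable set is also mu-null; equivalently, for every atom x, if nu({x}) = 0 then mu({x}) = 0.
Checking each atom:
  x1: nu = 7/2 > 0 -> no constraint.
  x2: nu = 0, mu = 0 -> consistent with mu << nu.
  x3: nu = 1/2 > 0 -> no constraint.
  x4: nu = 0, mu = 0 -> consistent with mu << nu.
No atom violates the condition. Therefore mu << nu.

yes


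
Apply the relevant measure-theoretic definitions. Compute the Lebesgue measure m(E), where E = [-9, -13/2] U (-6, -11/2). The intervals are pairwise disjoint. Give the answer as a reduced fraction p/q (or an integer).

For pairwise disjoint intervals, m(union_i I_i) = sum_i m(I_i),
and m is invariant under swapping open/closed endpoints (single points have measure 0).
So m(E) = sum_i (b_i - a_i).
  I_1 has length -13/2 - (-9) = 5/2.
  I_2 has length -11/2 - (-6) = 1/2.
Summing:
  m(E) = 5/2 + 1/2 = 3.

3


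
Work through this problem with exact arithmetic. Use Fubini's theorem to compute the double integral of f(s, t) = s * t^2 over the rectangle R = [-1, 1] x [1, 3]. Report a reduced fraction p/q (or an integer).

f(s, t) is a tensor product of a function of s and a function of t, and both factors are bounded continuous (hence Lebesgue integrable) on the rectangle, so Fubini's theorem applies:
  integral_R f d(m x m) = (integral_a1^b1 s ds) * (integral_a2^b2 t^2 dt).
Inner integral in s: integral_{-1}^{1} s ds = (1^2 - (-1)^2)/2
  = 0.
Inner integral in t: integral_{1}^{3} t^2 dt = (3^3 - 1^3)/3
  = 26/3.
Product: (0) * (26/3) = 0.

0


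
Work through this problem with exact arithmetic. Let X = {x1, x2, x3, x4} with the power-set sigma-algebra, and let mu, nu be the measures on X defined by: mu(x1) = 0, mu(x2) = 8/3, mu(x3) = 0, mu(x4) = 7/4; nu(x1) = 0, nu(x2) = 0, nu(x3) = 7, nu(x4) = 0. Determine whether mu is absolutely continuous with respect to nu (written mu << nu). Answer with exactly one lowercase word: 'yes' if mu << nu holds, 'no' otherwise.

mu << nu means: every nu-null measurable set is also mu-null; equivalently, for every atom x, if nu({x}) = 0 then mu({x}) = 0.
Checking each atom:
  x1: nu = 0, mu = 0 -> consistent with mu << nu.
  x2: nu = 0, mu = 8/3 > 0 -> violates mu << nu.
  x3: nu = 7 > 0 -> no constraint.
  x4: nu = 0, mu = 7/4 > 0 -> violates mu << nu.
The atom(s) x2, x4 violate the condition (nu = 0 but mu > 0). Therefore mu is NOT absolutely continuous w.r.t. nu.

no


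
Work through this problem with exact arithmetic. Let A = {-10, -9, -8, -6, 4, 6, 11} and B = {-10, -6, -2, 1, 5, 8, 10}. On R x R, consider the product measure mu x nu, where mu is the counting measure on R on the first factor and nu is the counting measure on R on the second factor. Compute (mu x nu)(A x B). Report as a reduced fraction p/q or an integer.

For a measurable rectangle A x B, the product measure satisfies
  (mu x nu)(A x B) = mu(A) * nu(B).
  mu(A) = 7.
  nu(B) = 7.
  (mu x nu)(A x B) = 7 * 7 = 49.

49


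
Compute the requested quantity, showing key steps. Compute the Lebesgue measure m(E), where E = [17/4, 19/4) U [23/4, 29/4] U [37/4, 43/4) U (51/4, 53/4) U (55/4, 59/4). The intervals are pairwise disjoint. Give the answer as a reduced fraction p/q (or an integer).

For pairwise disjoint intervals, m(union_i I_i) = sum_i m(I_i),
and m is invariant under swapping open/closed endpoints (single points have measure 0).
So m(E) = sum_i (b_i - a_i).
  I_1 has length 19/4 - 17/4 = 1/2.
  I_2 has length 29/4 - 23/4 = 3/2.
  I_3 has length 43/4 - 37/4 = 3/2.
  I_4 has length 53/4 - 51/4 = 1/2.
  I_5 has length 59/4 - 55/4 = 1.
Summing:
  m(E) = 1/2 + 3/2 + 3/2 + 1/2 + 1 = 5.

5


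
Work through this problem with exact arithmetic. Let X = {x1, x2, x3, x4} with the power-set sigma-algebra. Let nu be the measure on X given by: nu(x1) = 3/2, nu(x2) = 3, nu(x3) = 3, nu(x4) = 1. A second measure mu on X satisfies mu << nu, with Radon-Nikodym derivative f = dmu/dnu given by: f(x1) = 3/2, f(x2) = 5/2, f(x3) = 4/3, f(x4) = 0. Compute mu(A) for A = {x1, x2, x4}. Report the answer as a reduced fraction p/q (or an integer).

By the defining property of the Radon-Nikodym derivative, for every measurable set A,
  mu(A) = integral_A f dnu.
Since nu is a discrete measure concentrated on the atoms of X, the integral over A reduces to the sum
  mu(A) = sum_{x in A} f(x) * nu({x}).
Computing each term:
  x1: f(x1) * nu(x1) = 3/2 * 3/2 = 9/4.
  x2: f(x2) * nu(x2) = 5/2 * 3 = 15/2.
  x4: f(x4) * nu(x4) = 0 * 1 = 0.
Summing: mu(A) = 9/4 + 15/2 + 0 = 39/4.

39/4


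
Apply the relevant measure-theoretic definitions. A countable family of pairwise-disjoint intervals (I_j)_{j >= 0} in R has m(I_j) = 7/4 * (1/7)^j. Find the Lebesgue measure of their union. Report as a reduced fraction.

By countable additivity of the Lebesgue measure on pairwise disjoint measurable sets,
  m(union_{j >= 0} I_j) = sum_{j >= 0} m(I_j) = sum_{j >= 0} a * r^j,
  with a = 7/4 and r = 1/7.
Since 0 < r = 1/7 < 1, the geometric series converges:
  sum_{j >= 0} a * r^j = a / (1 - r).
  = 7/4 / (1 - 1/7)
  = 7/4 / (6/7)
  = 49/24.

49/24


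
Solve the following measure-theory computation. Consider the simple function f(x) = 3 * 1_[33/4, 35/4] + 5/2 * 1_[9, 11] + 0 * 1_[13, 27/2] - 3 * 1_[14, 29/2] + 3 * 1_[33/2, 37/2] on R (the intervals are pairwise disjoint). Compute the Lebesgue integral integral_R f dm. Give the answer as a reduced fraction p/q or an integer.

For a simple function f = sum_i c_i * 1_{A_i} with disjoint A_i,
  integral f dm = sum_i c_i * m(A_i).
Lengths of the A_i:
  m(A_1) = 35/4 - 33/4 = 1/2.
  m(A_2) = 11 - 9 = 2.
  m(A_3) = 27/2 - 13 = 1/2.
  m(A_4) = 29/2 - 14 = 1/2.
  m(A_5) = 37/2 - 33/2 = 2.
Contributions c_i * m(A_i):
  (3) * (1/2) = 3/2.
  (5/2) * (2) = 5.
  (0) * (1/2) = 0.
  (-3) * (1/2) = -3/2.
  (3) * (2) = 6.
Total: 3/2 + 5 + 0 - 3/2 + 6 = 11.

11


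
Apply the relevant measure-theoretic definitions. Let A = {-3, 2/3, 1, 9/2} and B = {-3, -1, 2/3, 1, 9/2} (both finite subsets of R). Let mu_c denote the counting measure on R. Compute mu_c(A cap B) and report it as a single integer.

Counting measure on a finite set equals cardinality. mu_c(A cap B) = |A cap B| (elements appearing in both).
Enumerating the elements of A that also lie in B gives 4 element(s).
So mu_c(A cap B) = 4.

4


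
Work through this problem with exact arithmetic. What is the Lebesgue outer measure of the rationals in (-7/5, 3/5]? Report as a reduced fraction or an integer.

Q cap (-7/5, 3/5] is countable; list its elements as q_1, q_2, ... . Fix eps > 0 and cover the k-th point by an interval of length eps * 2^(-k). The cover has total length eps * sum_{k>=1} 2^(-k) = eps, so by definition of outer measure m*(Q cap (-7/5, 3/5]) <= eps. Since eps was arbitrary and m* >= 0, the outer measure is 0.

0


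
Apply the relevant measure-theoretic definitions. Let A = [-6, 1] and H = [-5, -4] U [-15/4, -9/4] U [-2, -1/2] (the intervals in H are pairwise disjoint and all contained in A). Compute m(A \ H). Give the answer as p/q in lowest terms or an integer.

The ambient interval has length m(A) = 1 - (-6) = 7.
Since the holes are disjoint and sit inside A, by finite additivity
  m(H) = sum_i (b_i - a_i), and m(A \ H) = m(A) - m(H).
Computing the hole measures:
  m(H_1) = -4 - (-5) = 1.
  m(H_2) = -9/4 - (-15/4) = 3/2.
  m(H_3) = -1/2 - (-2) = 3/2.
Summed: m(H) = 1 + 3/2 + 3/2 = 4.
So m(A \ H) = 7 - 4 = 3.

3


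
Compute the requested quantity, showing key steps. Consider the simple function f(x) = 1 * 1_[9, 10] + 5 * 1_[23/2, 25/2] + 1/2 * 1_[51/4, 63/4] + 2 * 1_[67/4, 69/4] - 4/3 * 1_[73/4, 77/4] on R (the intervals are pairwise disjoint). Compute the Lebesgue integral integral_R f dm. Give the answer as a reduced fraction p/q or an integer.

For a simple function f = sum_i c_i * 1_{A_i} with disjoint A_i,
  integral f dm = sum_i c_i * m(A_i).
Lengths of the A_i:
  m(A_1) = 10 - 9 = 1.
  m(A_2) = 25/2 - 23/2 = 1.
  m(A_3) = 63/4 - 51/4 = 3.
  m(A_4) = 69/4 - 67/4 = 1/2.
  m(A_5) = 77/4 - 73/4 = 1.
Contributions c_i * m(A_i):
  (1) * (1) = 1.
  (5) * (1) = 5.
  (1/2) * (3) = 3/2.
  (2) * (1/2) = 1.
  (-4/3) * (1) = -4/3.
Total: 1 + 5 + 3/2 + 1 - 4/3 = 43/6.

43/6


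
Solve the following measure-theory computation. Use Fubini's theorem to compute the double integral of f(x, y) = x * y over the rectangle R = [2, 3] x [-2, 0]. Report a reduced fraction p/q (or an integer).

f(x, y) is a tensor product of a function of x and a function of y, and both factors are bounded continuous (hence Lebesgue integrable) on the rectangle, so Fubini's theorem applies:
  integral_R f d(m x m) = (integral_a1^b1 x dx) * (integral_a2^b2 y dy).
Inner integral in x: integral_{2}^{3} x dx = (3^2 - 2^2)/2
  = 5/2.
Inner integral in y: integral_{-2}^{0} y dy = (0^2 - (-2)^2)/2
  = -2.
Product: (5/2) * (-2) = -5.

-5


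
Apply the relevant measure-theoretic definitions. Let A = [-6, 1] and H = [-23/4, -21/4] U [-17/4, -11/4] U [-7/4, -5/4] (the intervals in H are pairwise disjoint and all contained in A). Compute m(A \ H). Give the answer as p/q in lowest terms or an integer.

The ambient interval has length m(A) = 1 - (-6) = 7.
Since the holes are disjoint and sit inside A, by finite additivity
  m(H) = sum_i (b_i - a_i), and m(A \ H) = m(A) - m(H).
Computing the hole measures:
  m(H_1) = -21/4 - (-23/4) = 1/2.
  m(H_2) = -11/4 - (-17/4) = 3/2.
  m(H_3) = -5/4 - (-7/4) = 1/2.
Summed: m(H) = 1/2 + 3/2 + 1/2 = 5/2.
So m(A \ H) = 7 - 5/2 = 9/2.

9/2


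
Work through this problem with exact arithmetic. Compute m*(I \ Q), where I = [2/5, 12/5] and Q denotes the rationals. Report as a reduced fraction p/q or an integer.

The interval I = [2/5, 12/5] has m(I) = 12/5 - 2/5 = 2 (endpoints are measure-zero, so open/closed/half-open agree). Write I = (I cap Q) u (I \ Q). The rationals in I are countable, so m*(I cap Q) = 0 (cover each rational by intervals whose total length is arbitrarily small). By countable subadditivity m*(I) <= m*(I cap Q) + m*(I \ Q), hence m*(I \ Q) >= m(I) = 2. The reverse inequality m*(I \ Q) <= m*(I) = 2 is trivial since (I \ Q) is a subset of I. Therefore m*(I \ Q) = 2.

2


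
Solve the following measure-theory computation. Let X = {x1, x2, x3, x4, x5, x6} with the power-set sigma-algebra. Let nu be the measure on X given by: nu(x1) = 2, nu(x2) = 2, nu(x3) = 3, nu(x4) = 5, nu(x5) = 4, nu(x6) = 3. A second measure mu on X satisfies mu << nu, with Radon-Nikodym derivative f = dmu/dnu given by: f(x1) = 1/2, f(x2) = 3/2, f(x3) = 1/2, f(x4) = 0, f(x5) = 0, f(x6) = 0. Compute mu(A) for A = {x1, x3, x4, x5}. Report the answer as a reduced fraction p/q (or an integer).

By the defining property of the Radon-Nikodym derivative, for every measurable set A,
  mu(A) = integral_A f dnu.
Since nu is a discrete measure concentrated on the atoms of X, the integral over A reduces to the sum
  mu(A) = sum_{x in A} f(x) * nu({x}).
Computing each term:
  x1: f(x1) * nu(x1) = 1/2 * 2 = 1.
  x3: f(x3) * nu(x3) = 1/2 * 3 = 3/2.
  x4: f(x4) * nu(x4) = 0 * 5 = 0.
  x5: f(x5) * nu(x5) = 0 * 4 = 0.
Summing: mu(A) = 1 + 3/2 + 0 + 0 = 5/2.

5/2


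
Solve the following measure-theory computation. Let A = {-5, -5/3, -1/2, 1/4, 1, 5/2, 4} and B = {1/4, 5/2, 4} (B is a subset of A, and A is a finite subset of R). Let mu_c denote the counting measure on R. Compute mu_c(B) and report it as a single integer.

Counting measure assigns mu_c(E) = |E| (number of elements) when E is finite.
B has 3 element(s), so mu_c(B) = 3.

3


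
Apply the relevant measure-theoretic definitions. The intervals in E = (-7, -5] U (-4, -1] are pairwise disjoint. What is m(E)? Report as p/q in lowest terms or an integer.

For pairwise disjoint intervals, m(union_i I_i) = sum_i m(I_i),
and m is invariant under swapping open/closed endpoints (single points have measure 0).
So m(E) = sum_i (b_i - a_i).
  I_1 has length -5 - (-7) = 2.
  I_2 has length -1 - (-4) = 3.
Summing:
  m(E) = 2 + 3 = 5.

5
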